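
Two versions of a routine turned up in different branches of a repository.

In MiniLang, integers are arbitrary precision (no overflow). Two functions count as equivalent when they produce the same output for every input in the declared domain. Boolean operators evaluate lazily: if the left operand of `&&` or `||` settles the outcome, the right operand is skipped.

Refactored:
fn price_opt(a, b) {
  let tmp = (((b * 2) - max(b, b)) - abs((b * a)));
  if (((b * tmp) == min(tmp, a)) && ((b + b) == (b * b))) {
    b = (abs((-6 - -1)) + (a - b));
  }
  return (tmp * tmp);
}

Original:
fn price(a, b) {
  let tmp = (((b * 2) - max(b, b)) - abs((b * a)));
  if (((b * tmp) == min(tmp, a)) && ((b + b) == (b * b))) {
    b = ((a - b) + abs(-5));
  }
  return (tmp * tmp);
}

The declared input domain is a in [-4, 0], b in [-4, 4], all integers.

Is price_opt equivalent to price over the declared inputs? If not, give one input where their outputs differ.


Differences: constant usage differs; also arithmetic usage differs — yet all 45 inputs agree.
verdict: equivalent


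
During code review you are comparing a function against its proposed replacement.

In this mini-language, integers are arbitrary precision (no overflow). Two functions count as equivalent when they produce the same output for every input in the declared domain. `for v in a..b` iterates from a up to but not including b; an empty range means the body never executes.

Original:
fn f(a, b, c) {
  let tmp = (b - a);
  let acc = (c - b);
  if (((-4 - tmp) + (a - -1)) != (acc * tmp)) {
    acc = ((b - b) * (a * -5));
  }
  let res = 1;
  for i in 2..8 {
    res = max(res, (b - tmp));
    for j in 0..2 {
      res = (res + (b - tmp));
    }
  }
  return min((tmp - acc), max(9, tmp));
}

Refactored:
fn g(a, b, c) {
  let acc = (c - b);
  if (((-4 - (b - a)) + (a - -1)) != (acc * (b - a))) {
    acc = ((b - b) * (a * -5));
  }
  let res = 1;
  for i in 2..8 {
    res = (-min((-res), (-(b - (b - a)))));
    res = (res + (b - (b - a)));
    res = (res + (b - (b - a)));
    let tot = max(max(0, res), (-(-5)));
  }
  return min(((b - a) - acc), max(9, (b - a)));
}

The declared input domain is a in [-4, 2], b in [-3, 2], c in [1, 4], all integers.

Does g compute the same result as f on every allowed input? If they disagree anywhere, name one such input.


The two are interchangeable: constant usage differs; also min/max/abs usage differs; also local variable names differ; also loop structure differs; also arithmetic usage differs, and every declared input agrees.
Spot check at a=0, b=0, c=2 — f: tmp becomes 0; next acc becomes 2; next (((-4 - tmp) + (a - -1)) != (acc * tmp)) evaluates to true; next acc becomes 0; next res becomes 1; next at i=2:; next res becomes 1; next at j=0:; next res becomes 1; next at j=1:; next res becomes 1; next at i=3:; next res becomes 1; next at j=0:; next res becomes 1; next at j=1:; next res becomes 1; next at i=4:; next res becomes 1; next at j=0:; next res becomes 1; next at j=1:; next res becomes 1; next at i=5:; next res becomes 1; next at j=0:; next res becomes 1; next at j=1:; next res becomes 1; next at i=6:; next res becomes 1; next at j=0:; next res becomes 1; next at j=1:; next res becomes 1; next at i=7:; next res becomes 1; next at j=0:; next res becomes 1; next at j=1:; next res becomes 1; next final value 0. g: acc becomes 2; next (((-4 - (b - a)) + (a - -1)) != (acc * (b - a))) evaluates to true; next acc becomes 0; next res becomes 1; next at i=2:; next res becomes 1; next res becomes 1; next res becomes 1; next tot becomes 5; next at i=3:; next res becomes 1; next res becomes 1; next res becomes 1; next tot becomes 5; next at i=4:; next res becomes 1; next res becomes 1; next res becomes 1; next tot becomes 5; next at i=5:; next res becomes 1; next res becomes 1; next res becomes 1; next tot becomes 5; next at i=6:; next res becomes 1; next res becomes 1; next res becomes 1; next tot becomes 5; next at i=7:; next res becomes 1; next res becomes 1; next res becomes 1; next tot becomes 5; next final value 0. Both give 0.
Across all 168 domain points the two functions coincide.
verdict: equivalent


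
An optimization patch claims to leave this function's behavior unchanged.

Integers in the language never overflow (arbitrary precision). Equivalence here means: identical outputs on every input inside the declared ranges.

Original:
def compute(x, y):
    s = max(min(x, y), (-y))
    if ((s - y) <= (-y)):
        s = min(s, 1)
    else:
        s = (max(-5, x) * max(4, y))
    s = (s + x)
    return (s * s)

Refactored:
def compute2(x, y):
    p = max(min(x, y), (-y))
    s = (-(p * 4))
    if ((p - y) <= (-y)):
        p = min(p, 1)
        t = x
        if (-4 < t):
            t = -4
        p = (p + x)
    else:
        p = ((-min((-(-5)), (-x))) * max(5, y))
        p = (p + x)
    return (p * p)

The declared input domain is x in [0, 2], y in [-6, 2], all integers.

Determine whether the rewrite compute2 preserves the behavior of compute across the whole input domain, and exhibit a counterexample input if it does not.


Take x=1, y=-6.
compute: s=6, then ((s - y) <= (-y)) is false, then s=4, then s=5, then returns 25
compute2: p=6, then s=-24, then ((p - y) <= (-y)) is false, then p=5, then p=6, then returns 36
25 != 36, so the rewrite changes behavior.
verdict: not equivalent; witness: x=1, y=-6


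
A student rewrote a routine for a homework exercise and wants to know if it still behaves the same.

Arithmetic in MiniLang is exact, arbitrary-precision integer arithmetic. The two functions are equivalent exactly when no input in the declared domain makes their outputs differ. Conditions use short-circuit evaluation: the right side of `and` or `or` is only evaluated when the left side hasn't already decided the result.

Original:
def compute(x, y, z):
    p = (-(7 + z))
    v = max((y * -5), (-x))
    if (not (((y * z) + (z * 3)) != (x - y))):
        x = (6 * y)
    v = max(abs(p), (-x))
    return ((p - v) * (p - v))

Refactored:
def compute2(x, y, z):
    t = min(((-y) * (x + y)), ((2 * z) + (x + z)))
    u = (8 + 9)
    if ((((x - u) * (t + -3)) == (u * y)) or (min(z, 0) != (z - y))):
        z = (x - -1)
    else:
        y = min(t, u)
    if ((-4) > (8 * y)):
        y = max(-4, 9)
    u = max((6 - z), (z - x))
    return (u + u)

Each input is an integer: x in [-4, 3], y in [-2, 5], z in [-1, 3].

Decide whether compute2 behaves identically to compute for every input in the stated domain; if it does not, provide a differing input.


Run the pair on x=-4, y=-2, z=-1.
compute: p becomes -6; next v becomes 10; next (not (((y * z) + (z * 3)) != (x - y))) evaluates to false; next v becomes 6; next final value 144
compute2: t becomes -12; next u becomes 17; next ((((x - u) * (t + -3)) == (u * y)) or (min(z, 0) != (z - y))) evaluates to true; next z becomes -3; next ((-4) > (8 * y)) evaluates to true; next y becomes 9; next u becomes 9; next final value 18
144 != 18, so the rewrite changes behavior.
verdict: not equivalent; witness: x=-4, y=-2, z=-1


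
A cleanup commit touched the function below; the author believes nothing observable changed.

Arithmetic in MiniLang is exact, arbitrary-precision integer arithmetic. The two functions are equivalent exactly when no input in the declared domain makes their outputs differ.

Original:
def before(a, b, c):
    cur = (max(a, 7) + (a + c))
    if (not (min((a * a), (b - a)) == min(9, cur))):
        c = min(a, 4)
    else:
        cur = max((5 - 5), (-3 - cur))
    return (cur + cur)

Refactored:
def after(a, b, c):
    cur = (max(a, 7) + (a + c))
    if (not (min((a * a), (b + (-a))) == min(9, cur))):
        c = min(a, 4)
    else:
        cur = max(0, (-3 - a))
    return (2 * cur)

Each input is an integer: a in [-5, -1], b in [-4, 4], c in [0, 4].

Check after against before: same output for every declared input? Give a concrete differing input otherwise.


Not equivalent: a=-5, b=-3, c=0 separates them (0 vs 4).
before: cur := 2 | (not (min((a * a), (b - a)) == min(9, cur))): false | cur := 0 | result 0
after: cur := 2 | (not (min((a * a), (b + (-a))) == min(9, cur))): false | cur := 2 | result 4
verdict: not equivalent; witness: a=-5, b=-3, c=0


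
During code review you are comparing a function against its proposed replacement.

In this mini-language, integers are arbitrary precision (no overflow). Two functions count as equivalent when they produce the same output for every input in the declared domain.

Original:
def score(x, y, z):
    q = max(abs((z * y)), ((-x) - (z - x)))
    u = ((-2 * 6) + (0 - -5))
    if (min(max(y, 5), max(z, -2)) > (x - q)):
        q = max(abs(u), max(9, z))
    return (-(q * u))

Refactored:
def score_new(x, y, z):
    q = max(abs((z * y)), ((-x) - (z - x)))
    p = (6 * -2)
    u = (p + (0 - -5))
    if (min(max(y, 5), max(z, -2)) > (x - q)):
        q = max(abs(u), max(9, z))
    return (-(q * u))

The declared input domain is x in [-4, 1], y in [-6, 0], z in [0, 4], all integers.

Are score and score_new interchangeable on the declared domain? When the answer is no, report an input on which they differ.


Comparing the listings, the differences include: statement counts differ; also local variable names differ.
One worked example (x=1, y=-3, z=1) — score: q = 3; u = -7; (min(max(y, 5), max(z, -2)) > (x - q)) -> true; q = 9; return 63; score_new: q = 3; p = -12; u = -7; (min(max(y, 5), max(z, -2)) > (x - q)) -> true; q = 9; return 63; agreement on 63.
Across all 210 domain points the two functions coincide.
verdict: equivalent


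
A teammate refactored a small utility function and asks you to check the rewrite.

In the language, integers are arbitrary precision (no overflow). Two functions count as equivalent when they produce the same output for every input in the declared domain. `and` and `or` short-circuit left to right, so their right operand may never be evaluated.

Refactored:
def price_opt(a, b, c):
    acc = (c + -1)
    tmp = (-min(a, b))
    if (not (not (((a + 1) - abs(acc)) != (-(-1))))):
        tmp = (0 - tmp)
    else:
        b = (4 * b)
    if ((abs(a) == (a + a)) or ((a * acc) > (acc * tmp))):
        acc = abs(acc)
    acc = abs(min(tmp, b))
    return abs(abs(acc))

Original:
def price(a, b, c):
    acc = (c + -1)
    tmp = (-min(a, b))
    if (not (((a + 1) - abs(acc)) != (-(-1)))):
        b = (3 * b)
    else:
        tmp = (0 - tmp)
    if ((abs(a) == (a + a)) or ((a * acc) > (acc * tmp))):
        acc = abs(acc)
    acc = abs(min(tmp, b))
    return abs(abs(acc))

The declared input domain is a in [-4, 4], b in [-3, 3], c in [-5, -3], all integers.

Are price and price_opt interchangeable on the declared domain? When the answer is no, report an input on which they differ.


There is a counterexample at a=4, b=-3, c=-3: 9 on one side, 12 on the other.
price: acc = -4; tmp = 3; (not (((a + 1) - abs(acc)) != (-(-1)))) -> true; b = -9; ((abs(a) == (a + a)) or ((a * acc) > (acc * tmp))) -> false; acc = 9; return 9
price_opt: acc = -4; tmp = 3; (not (not (((a + 1) - abs(acc)) != (-(-1))))) -> false; b = -12; ((abs(a) == (a + a)) or ((a * acc) > (acc * tmp))) -> false; acc = 12; return 12
verdict: not equivalent; witness: a=4, b=-3, c=-3


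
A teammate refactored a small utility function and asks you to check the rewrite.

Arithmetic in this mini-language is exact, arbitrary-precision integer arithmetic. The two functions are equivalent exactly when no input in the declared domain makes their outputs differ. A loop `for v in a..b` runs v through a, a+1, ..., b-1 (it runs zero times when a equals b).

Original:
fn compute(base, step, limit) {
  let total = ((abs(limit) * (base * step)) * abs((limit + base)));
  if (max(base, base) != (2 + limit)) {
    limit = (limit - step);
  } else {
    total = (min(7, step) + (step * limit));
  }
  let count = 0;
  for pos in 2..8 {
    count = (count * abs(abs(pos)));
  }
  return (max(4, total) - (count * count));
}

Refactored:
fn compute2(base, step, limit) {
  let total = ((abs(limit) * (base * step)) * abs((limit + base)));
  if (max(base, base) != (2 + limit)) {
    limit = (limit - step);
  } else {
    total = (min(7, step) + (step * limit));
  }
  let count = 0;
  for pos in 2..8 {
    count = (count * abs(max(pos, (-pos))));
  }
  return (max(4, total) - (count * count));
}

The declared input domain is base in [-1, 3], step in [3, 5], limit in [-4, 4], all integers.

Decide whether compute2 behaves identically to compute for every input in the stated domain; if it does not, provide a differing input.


This is a faithful refactor — min/max/abs usage differs, but the computed results match everywhere.
Spot check at base=2, step=4, limit=0 — compute: total = 0; (max(base, base) != (2 + limit)) -> false; total = 4; count = 0; [pos=2]; count = 0; [pos=3]; count = 0; [pos=4]; count = 0; [pos=5]; count = 0; [pos=6]; count = 0; [pos=7]; count = 0; return 4. compute2: total = 0; (max(base, base) != (2 + limit)) -> false; total = 4; count = 0; [pos=2]; count = 0; [pos=3]; count = 0; [pos=4]; count = 0; [pos=5]; count = 0; [pos=6]; count = 0; [pos=7]; count = 0; return 4. Both give 4.
Sweeping the whole domain (135 inputs) finds no disagreement.
verdict: equivalent


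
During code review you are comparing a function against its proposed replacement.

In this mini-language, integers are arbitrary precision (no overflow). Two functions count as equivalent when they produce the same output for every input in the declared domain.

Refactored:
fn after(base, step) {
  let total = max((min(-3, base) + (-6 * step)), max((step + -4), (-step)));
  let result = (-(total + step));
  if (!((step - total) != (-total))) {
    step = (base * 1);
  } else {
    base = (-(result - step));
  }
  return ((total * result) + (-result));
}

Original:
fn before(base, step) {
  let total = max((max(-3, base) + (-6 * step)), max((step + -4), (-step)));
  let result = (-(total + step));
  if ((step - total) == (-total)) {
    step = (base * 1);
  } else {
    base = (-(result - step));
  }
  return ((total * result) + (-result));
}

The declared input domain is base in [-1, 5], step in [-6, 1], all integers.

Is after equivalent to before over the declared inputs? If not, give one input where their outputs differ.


base=-1, step=-6 yields -986 from before but -864 from after.
verdict: not equivalent; witness: base=-1, step=-6


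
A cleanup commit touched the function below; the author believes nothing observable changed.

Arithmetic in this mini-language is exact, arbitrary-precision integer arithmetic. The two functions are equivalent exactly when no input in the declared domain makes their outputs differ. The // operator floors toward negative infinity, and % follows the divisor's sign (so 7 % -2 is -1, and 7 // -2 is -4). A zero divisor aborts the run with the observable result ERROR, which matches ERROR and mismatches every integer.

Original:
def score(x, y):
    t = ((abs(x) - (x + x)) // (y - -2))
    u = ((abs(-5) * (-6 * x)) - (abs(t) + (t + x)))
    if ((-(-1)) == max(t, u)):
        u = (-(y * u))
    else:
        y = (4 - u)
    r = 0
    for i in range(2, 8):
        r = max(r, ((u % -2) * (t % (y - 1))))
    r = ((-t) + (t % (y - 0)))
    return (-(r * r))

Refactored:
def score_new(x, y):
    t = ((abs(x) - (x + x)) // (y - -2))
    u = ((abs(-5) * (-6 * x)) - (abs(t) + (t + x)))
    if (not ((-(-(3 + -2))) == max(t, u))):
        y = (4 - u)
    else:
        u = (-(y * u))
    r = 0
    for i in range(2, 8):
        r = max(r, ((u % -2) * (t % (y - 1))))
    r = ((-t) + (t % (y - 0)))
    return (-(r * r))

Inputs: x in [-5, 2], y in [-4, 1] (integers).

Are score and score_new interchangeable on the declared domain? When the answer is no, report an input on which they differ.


The two are interchangeable: arithmetic usage differs; also boolean connective usage differs; also constant usage differs, and every declared input agrees.
As a probe, take x=0, y=-4: score runs t = 0; u = 0; ((-(-1)) == max(t, u)) -> false; y = 4; r = 0; [i=2]; r = 0; [i=3]; r = 0; [i=4]; r = 0; [i=5]; r = 0; [i=6]; r = 0; [i=7]; r = 0; r = 0; return 0; score_new runs t = 0; u = 0; (not ((-(-(3 + -2))) == max(t, u))) -> true; y = 4; r = 0; [i=2]; r = 0; [i=3]; r = 0; [i=4]; r = 0; [i=5]; r = 0; [i=6]; r = 0; [i=7]; r = 0; r = 0; return 0; both end at 0.
Checked all 48 inputs in the declared domain: the outputs agree on every one.
verdict: equivalent


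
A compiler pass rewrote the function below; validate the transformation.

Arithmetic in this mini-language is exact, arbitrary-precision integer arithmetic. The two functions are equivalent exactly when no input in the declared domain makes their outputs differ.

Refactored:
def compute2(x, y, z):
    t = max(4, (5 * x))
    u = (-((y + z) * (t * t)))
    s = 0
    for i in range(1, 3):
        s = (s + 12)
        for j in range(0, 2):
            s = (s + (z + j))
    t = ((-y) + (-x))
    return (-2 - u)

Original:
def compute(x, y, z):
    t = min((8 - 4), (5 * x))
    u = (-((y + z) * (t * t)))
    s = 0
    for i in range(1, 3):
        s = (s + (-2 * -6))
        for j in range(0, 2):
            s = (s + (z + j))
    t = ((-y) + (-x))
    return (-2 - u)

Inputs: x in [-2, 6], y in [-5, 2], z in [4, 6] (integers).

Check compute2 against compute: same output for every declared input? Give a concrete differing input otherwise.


Not equivalent: x=-2, y=-5, z=4 separates them (-102 vs -18).
compute: t := -10 | u := 100 | s := 0 | iter i=1: | s := 12 | iter j=0: | s := 16 | iter j=1: | s := 21 | iter i=2: | s := 33 | iter j=0: | s := 37 | iter j=1: | s := 42 | t := 7 | result -102
compute2: t := 4 | u := 16 | s := 0 | iter i=1: | s := 12 | iter j=0: | s := 16 | iter j=1: | s := 21 | iter i=2: | s := 33 | iter j=0: | s := 37 | iter j=1: | s := 42 | t := 7 | result -18
verdict: not equivalent; witness: x=-2, y=-5, z=4


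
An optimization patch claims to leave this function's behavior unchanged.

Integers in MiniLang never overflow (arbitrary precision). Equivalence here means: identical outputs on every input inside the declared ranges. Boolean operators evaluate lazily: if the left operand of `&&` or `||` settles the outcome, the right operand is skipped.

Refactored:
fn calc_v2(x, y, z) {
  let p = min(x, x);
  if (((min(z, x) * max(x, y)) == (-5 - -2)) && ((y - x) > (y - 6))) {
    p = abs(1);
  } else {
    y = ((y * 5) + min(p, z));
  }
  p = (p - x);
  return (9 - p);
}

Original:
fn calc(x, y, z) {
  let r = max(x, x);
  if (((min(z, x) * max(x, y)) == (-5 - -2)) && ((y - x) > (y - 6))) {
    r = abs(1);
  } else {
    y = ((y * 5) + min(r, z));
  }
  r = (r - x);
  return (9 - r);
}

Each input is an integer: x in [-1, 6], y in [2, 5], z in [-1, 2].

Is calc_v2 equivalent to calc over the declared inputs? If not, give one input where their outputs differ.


Equivalent. Although `max(x, x)` became `min(x, x)`, no input in the stated domain can expose it.
An exhaustive pass over the 128 declared inputs shows identical outputs.
Tracing x=2, y=4, z=0: calc: r=2, then (((min(z, x) * max(x, y)) == (-5 - -2)) && ((y - x) > (y - 6))) is false, then y=20, then r=0, then returns 9 | calc_v2: p=2, then (((min(z, x) * max(x, y)) == (-5 - -2)) && ((y - x) > (y - 6))) is false, then y=20, then p=0, then returns 9 — matching result 9.
verdict: equivalent


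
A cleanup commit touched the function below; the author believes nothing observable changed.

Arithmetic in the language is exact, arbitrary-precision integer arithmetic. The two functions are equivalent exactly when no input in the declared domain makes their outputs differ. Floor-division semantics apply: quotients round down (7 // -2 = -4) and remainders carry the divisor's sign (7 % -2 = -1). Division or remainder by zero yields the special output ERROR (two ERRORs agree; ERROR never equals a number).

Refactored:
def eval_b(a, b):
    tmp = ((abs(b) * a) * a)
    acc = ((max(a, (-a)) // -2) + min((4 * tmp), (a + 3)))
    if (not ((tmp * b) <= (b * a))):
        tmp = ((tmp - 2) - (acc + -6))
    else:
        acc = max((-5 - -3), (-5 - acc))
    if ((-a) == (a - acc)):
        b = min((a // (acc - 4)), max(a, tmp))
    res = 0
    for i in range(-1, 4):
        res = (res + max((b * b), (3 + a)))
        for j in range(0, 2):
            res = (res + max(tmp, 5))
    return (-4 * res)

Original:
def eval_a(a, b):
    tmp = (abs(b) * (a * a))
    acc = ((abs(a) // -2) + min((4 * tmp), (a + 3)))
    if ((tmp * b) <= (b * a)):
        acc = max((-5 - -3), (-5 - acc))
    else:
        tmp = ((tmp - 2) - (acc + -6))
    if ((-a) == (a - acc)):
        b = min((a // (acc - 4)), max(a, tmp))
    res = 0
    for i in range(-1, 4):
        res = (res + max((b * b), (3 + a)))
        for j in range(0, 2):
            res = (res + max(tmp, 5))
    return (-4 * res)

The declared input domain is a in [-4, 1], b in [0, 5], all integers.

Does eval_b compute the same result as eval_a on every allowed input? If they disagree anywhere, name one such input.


Changes here: boolean connective usage differs; also min/max/abs usage differs; the full 36-point sweep finds no disagreement.
verdict: equivalent


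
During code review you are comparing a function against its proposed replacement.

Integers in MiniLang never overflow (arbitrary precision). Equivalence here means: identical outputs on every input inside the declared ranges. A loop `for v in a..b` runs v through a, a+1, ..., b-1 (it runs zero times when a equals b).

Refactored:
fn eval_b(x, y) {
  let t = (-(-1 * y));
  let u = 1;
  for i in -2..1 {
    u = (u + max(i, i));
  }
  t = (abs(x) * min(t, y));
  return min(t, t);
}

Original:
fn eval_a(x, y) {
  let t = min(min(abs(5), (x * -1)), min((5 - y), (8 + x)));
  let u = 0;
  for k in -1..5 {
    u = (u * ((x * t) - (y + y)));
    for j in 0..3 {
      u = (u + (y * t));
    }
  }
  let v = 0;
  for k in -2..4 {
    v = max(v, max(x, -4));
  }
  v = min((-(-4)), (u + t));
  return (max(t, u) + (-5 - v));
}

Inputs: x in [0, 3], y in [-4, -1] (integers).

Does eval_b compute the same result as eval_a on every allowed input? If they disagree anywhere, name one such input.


Try x=0, y=-4.
eval_a: t=0, then u=0, then (k=-1), then u=0, then (j=0), then u=0, then (j=1), then u=0, then (j=2), then u=0, then (k=0), then u=0, then (j=0), then u=0, then (j=1), then u=0, then (j=2), then u=0, then (k=1), then u=0, then (j=0), then u=0, then (j=1), then u=0, then (j=2), then u=0, then (k=2), then u=0, then (j=0), then u=0, then (j=1), then u=0, then (j=2), then u=0, then (k=3), then u=0, then (j=0), then u=0, then (j=1), then u=0, then (j=2), then u=0, then (k=4), then u=0, then (j=0), then u=0, then (j=1), then u=0, then (j=2), then u=0, then v=0, then (k=-2), then v=0, then (k=-1), then v=0, then (k=0), then v=0, then (k=1), then v=0, then (k=2), then v=0, then (k=3), then v=0, then v=0, then returns -5
eval_b: t=-4, then u=1, then (i=-2), then u=-1, then (i=-1), then u=-2, then (i=0), then u=-2, then t=0, then returns 0
-5 and 0 differ, so these are not the same function on this domain.
verdict: not equivalent; witness: x=0, y=-4


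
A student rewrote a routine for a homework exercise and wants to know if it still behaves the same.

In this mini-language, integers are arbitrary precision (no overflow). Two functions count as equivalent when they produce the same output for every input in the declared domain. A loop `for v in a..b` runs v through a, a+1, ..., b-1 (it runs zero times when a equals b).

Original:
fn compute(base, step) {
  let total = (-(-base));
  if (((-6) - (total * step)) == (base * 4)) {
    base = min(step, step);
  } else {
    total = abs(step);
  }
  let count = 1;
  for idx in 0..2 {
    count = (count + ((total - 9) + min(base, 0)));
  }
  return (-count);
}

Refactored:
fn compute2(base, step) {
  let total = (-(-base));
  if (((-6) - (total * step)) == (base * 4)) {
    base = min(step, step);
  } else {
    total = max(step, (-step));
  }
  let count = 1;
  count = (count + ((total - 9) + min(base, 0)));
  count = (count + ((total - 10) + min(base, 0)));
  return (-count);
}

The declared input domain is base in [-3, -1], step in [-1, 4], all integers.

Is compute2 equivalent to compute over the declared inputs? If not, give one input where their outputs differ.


Not equivalent: base=-3, step=-1 separates them (21 vs 22).
compute: total=-3, then (((-6) - (total * step)) == (base * 4)) is false, then total=1, then count=1, then (idx=0), then count=-10, then (idx=1), then count=-21, then returns 21
compute2: total=-3, then (((-6) - (total * step)) == (base * 4)) is false, then total=1, then count=1, then count=-10, then count=-22, then returns 22
verdict: not equivalent; witness: base=-3, step=-1


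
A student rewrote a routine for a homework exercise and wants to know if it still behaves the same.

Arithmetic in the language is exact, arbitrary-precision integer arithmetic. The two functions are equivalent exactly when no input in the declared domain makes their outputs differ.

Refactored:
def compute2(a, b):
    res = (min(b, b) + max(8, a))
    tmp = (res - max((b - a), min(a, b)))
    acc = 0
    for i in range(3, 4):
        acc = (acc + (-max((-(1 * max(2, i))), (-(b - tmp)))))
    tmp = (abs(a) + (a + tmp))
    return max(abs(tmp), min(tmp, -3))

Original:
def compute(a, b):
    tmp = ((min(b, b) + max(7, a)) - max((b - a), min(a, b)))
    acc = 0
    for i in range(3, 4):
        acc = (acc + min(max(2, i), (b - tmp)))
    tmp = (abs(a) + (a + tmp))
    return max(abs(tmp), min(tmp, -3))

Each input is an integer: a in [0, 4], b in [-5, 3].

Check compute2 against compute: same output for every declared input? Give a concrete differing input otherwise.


Try a=0, b=-5.
compute: tmp=7, then acc=0, then (i=3), then acc=-12, then tmp=7, then returns 7
compute2: res=3, then tmp=8, then acc=0, then (i=3), then acc=-13, then tmp=8, then returns 8
7 vs 8 — the two versions disagree here.
verdict: not equivalent; witness: a=0, b=-5


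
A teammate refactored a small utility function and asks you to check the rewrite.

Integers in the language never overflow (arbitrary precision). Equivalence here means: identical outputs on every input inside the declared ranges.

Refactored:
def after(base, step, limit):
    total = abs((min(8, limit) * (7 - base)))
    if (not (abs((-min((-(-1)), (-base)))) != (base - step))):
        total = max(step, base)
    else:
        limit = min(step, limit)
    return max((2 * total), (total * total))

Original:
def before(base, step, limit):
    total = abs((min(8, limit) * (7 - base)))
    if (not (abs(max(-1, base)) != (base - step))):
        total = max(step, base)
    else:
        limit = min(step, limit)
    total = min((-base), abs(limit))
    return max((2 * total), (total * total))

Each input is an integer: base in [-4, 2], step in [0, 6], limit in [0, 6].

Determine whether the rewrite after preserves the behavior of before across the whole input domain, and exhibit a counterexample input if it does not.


The rewrite breaks on base=-4, step=0, limit=1, where the results are 0 and 121.
before: total becomes 11; next (not (abs(max(-1, base)) != (base - step))) evaluates to false; next limit becomes 0; next total becomes 0; next final value 0
after: total becomes 11; next (not (abs((-min((-(-1)), (-base)))) != (base - step))) evaluates to false; next limit becomes 0; next final value 121
verdict: not equivalent; witness: base=-4, step=0, limit=1


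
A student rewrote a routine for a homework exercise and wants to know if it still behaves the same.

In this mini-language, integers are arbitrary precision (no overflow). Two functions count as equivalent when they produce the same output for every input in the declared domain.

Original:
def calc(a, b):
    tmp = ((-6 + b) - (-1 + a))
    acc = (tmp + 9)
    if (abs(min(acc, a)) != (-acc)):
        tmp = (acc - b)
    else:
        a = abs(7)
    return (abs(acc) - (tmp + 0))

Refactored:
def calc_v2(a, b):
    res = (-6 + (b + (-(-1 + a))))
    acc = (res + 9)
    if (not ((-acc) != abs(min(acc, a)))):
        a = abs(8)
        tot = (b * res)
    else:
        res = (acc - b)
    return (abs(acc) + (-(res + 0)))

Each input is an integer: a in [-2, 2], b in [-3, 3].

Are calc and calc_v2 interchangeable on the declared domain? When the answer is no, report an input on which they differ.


The suspicious edit (`7` became `8`) never changes the result for any input inside the declared domain; all 35 inputs agree.
verdict: equivalent


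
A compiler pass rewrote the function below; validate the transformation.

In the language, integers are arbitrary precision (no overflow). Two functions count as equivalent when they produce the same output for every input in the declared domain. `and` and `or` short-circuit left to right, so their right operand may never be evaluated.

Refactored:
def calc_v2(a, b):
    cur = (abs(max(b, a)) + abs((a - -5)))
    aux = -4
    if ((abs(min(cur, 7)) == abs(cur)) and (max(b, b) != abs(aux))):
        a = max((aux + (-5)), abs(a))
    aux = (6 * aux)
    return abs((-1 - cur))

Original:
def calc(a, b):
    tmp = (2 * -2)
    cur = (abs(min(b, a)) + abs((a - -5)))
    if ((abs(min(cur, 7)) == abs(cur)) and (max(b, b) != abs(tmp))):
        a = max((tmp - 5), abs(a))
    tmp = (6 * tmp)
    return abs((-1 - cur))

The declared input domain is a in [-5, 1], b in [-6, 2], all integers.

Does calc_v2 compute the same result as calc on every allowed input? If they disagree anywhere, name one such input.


Run the pair on a=-5, b=-6.
calc: tmp=-4, then cur=6, then ((abs(min(cur, 7)) == abs(cur)) and (max(b, b) != abs(tmp))) is true, then a=5, then tmp=-24, then returns 7
calc_v2: cur=5, then aux=-4, then ((abs(min(cur, 7)) == abs(cur)) and (max(b, b) != abs(aux))) is true, then a=5, then aux=-24, then returns 6
7 against 6: the behavior changed.
verdict: not equivalent; witness: a=-5, b=-6


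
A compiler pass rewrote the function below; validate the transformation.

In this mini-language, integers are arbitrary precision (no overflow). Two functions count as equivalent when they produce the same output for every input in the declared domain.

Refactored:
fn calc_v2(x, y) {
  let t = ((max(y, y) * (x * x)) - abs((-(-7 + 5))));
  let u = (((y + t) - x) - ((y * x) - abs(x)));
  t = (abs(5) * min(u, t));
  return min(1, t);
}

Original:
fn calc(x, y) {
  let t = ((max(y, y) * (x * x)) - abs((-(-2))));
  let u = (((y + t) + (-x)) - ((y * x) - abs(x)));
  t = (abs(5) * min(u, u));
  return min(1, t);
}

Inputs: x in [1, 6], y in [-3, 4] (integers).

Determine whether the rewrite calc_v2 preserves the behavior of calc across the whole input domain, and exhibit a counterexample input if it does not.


Run the pair on x=2, y=-3.
calc: t := -14 | u := -11 | t := -55 | result -55
calc_v2: t := -14 | u := -11 | t := -70 | result -70
-55 against -70: the behavior changed.
verdict: not equivalent; witness: x=2, y=-3


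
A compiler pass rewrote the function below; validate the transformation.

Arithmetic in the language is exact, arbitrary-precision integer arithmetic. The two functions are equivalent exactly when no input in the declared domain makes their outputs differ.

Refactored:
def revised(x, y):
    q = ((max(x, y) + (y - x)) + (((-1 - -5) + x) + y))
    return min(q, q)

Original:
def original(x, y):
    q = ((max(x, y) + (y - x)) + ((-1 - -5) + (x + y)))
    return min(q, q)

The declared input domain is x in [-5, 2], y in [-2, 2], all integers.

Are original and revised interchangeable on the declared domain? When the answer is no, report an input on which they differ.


This is a faithful refactor — same computation, different form, but the computed results match everywhere.
Spot check at x=0, y=-2 — original: q = 0; return 0. revised: q = 0; return 0. Both give 0.
Across all 40 domain points the two functions coincide.
verdict: equivalent


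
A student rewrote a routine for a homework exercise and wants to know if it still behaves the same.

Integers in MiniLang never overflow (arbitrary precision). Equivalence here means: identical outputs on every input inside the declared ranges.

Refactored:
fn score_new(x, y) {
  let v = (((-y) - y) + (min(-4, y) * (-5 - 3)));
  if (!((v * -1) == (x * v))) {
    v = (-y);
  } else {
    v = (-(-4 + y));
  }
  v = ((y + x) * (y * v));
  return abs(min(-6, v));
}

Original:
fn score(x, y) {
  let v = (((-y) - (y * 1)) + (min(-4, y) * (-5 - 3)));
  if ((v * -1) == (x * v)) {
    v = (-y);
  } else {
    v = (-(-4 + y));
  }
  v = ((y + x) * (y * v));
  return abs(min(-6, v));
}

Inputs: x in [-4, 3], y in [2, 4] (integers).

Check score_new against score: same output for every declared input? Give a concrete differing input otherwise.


Try x=-4, y=2.
score: v=28, then ((v * -1) == (x * v)) is false, then v=2, then v=-8, then returns 8
score_new: v=28, then (!((v * -1) == (x * v))) is true, then v=-2, then v=8, then returns 6
8 against 6: the behavior changed.
verdict: not equivalent; witness: x=-4, y=2


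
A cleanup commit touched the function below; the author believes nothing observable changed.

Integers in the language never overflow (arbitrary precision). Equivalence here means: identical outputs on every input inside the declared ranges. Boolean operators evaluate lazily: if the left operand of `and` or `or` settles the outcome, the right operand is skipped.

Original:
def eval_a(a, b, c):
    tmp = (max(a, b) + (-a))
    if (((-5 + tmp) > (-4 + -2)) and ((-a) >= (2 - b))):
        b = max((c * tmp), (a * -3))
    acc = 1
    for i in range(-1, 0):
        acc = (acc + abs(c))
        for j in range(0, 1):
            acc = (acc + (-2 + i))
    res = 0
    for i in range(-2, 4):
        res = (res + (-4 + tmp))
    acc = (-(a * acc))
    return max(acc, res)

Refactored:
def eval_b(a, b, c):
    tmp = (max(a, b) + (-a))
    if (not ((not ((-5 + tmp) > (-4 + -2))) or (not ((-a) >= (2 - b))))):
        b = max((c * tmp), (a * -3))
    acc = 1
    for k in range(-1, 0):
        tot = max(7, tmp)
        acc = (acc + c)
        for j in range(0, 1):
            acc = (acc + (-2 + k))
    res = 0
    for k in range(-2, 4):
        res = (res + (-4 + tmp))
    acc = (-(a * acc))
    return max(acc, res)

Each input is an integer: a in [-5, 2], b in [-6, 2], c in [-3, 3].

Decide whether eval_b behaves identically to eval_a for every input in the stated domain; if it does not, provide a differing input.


Input a=-5, b=-6, c=-3: 5 from eval_a versus -24 from eval_b.
verdict: not equivalent; witness: a=-5, b=-6, c=-3


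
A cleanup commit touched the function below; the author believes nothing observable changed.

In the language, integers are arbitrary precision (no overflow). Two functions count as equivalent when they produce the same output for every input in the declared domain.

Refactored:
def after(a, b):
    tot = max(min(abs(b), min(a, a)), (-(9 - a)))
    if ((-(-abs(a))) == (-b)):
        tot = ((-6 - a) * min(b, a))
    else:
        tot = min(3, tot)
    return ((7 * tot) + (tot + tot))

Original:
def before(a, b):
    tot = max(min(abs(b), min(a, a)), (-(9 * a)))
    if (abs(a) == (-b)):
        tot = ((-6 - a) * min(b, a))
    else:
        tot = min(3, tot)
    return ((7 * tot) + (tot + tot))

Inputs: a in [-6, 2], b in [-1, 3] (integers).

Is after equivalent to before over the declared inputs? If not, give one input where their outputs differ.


a=-6, b=-1 yields 27 from before but -54 from after.
verdict: not equivalent; witness: a=-6, b=-1


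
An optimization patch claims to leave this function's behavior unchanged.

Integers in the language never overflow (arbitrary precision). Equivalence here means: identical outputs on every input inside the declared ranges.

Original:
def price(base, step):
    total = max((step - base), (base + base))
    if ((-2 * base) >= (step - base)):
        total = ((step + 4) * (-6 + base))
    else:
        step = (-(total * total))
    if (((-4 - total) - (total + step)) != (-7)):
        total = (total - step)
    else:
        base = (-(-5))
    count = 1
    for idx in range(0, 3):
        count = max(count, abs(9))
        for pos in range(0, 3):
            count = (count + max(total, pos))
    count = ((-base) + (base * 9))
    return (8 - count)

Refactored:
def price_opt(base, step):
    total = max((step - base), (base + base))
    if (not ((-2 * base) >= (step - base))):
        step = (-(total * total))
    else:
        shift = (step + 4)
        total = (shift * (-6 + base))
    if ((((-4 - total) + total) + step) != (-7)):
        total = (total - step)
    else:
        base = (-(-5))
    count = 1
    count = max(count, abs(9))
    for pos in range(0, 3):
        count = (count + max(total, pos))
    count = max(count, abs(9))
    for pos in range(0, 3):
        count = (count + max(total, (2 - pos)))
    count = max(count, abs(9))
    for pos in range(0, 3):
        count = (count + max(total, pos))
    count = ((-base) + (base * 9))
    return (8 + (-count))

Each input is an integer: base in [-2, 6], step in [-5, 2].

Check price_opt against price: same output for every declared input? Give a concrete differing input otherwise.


Input base=-2, step=-3: 24 from price versus -32 from price_opt.
verdict: not equivalent; witness: base=-2, step=-3


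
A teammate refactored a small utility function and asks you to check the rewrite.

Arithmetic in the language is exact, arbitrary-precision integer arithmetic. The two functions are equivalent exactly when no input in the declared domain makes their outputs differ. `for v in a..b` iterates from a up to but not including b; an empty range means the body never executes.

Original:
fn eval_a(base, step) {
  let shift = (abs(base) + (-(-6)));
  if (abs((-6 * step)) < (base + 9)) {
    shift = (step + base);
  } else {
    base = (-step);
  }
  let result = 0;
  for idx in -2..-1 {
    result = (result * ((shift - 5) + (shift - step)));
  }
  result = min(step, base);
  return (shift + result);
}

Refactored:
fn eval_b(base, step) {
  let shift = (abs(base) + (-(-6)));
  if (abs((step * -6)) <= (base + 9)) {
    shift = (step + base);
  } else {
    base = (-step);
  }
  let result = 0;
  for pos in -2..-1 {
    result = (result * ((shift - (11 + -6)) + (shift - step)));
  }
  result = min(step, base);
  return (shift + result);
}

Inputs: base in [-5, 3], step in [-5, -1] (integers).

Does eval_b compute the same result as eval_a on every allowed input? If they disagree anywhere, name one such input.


There is a counterexample at base=-3, step=-1: 8 on one side, -7 on the other.
eval_a: shift := 9 | (abs((-6 * step)) < (base + 9)): false | base := 1 | result := 0 | iter idx=-2: | result := 0 | result := -1 | result 8
eval_b: shift := 9 | (abs((step * -6)) <= (base + 9)): true | shift := -4 | result := 0 | iter pos=-2: | result := 0 | result := -3 | result -7
verdict: not equivalent; witness: base=-3, step=-1


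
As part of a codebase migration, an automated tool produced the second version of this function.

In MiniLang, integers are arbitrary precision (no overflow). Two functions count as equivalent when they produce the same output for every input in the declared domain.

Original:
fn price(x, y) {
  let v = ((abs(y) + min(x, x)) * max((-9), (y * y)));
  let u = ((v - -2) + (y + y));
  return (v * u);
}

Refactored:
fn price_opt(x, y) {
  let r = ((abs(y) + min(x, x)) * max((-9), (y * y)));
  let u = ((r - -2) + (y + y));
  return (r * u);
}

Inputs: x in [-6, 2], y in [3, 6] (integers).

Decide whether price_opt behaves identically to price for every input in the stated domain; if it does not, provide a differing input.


The two versions differ — the changes include local variable names differ.
Spot check at x=0, y=5 — price: v=125, then u=137, then returns 17125. price_opt: r=125, then u=137, then returns 17125. Both give 17125.
Across all 36 domain points the two functions coincide.
verdict: equivalent


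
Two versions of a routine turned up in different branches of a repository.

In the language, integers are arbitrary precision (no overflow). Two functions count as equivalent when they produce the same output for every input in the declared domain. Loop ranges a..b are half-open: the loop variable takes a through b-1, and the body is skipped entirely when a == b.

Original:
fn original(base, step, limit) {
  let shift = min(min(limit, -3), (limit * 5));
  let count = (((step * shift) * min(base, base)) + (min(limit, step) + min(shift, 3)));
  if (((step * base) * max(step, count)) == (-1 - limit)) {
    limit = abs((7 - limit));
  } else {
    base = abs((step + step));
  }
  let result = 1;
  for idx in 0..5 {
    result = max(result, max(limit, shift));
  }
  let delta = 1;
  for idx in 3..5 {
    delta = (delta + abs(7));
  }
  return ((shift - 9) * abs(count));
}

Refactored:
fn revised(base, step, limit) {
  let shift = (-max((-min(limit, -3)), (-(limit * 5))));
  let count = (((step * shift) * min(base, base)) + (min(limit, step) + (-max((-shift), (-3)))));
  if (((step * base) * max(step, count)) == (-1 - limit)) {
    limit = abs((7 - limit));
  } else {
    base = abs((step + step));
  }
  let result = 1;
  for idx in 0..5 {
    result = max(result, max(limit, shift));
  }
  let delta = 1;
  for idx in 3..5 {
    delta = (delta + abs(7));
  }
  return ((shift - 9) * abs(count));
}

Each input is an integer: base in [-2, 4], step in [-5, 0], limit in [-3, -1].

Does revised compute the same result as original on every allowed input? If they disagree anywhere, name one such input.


Although min/max/abs usage differs, 126/126 inputs agree.
verdict: equivalent
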